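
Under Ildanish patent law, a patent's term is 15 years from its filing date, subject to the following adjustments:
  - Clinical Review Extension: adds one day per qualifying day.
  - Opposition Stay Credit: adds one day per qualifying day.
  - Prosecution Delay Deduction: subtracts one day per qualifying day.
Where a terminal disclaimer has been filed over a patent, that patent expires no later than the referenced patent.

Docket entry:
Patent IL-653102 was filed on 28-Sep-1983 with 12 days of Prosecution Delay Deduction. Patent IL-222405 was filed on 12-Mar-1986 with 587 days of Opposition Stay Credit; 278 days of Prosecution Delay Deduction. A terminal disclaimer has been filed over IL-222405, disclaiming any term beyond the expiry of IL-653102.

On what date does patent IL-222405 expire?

Natural term of IL-222405:
  Base: filing + 15 years → 12 March 2001.
  Opposition Stay Credit: +587 days → 20 October 2002.
  Prosecution Delay Deduction: −278 days → 15 January 2002.
Expiry of referenced patent IL-653102:
  Base: filing + 15 years → 28 September 1998.
  Prosecution Delay Deduction: −12 days → 16 September 1998.
Terminal disclaimer: IL-222405 expires on the earlier of 15 January 2002 and 16 September 1998.

1998-09-16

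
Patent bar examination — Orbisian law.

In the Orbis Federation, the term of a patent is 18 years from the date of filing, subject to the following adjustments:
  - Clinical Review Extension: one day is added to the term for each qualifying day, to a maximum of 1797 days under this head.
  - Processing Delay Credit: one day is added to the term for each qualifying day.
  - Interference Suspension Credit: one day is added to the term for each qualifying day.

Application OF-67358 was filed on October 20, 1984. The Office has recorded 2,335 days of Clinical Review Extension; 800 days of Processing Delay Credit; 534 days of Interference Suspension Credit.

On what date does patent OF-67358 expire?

Base term: filing date + 18 years → 20 October 2002.
Clinical Review Extension: 2335 days claimed exceeds the 1797-day cap, so +1797 days → 21 September 2007.
Processing Delay Credit: +800 days → 29 November 2009.
Interference Suspension Credit: +534 days → 17 May 2011.

May 17, 2011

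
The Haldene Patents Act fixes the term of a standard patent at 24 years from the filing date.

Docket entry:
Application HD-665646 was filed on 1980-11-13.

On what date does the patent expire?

November 13, 2004

Filing date + 24 years → 13 November 2004.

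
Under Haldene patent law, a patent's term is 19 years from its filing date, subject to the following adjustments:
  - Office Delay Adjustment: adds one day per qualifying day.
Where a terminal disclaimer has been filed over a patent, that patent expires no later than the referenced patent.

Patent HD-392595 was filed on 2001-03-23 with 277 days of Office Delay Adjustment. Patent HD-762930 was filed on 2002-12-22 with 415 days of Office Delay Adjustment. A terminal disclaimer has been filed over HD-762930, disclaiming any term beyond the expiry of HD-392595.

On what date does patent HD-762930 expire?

Natural term of HD-762930:
  Base: filing + 19 years → 22 December 2021.
  Office Delay Adjustment: +415 days → 10 February 2023.
Expiry of referenced patent HD-392595:
  Base: filing + 19 years → 23 March 2020.
  Office Delay Adjustment: +277 days → 25 December 2020.
Terminal disclaimer: HD-762930 expires on the earlier of 10 February 2023 and 25 December 2020.

December 25, 2020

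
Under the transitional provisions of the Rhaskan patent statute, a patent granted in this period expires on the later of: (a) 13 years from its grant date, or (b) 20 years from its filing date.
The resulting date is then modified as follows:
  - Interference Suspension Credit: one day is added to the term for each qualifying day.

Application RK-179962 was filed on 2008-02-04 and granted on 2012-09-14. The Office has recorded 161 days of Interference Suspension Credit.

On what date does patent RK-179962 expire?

2028-07-14

(a) grant + 13 years → 14 September 2025.
(b) filing + 20 years → 4 February 2028.
Later of the two: 4 February 2028.
Interference Suspension Credit: +161 days → 14 July 2028.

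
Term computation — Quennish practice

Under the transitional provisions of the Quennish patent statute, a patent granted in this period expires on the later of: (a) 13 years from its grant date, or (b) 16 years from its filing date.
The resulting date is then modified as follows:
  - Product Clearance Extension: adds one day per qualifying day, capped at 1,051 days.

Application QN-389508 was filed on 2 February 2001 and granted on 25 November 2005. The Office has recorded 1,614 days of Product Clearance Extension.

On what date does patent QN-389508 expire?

October 11, 2021

(a) grant + 13 years → 25 November 2018.
(b) filing + 16 years → 2 February 2017.
Later of the two: 25 November 2018.
Product Clearance Extension: 1614 days claimed exceeds the 1051-day cap, so +1051 days → 11 October 2021.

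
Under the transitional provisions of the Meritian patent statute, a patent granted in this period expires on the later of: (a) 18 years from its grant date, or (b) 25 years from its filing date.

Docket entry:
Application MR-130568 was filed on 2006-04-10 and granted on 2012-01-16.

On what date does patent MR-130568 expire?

(a) grant + 18 years → 16 January 2030.
(b) filing + 25 years → 10 April 2031.
Later of the two: 10 April 2031.

April 10, 2031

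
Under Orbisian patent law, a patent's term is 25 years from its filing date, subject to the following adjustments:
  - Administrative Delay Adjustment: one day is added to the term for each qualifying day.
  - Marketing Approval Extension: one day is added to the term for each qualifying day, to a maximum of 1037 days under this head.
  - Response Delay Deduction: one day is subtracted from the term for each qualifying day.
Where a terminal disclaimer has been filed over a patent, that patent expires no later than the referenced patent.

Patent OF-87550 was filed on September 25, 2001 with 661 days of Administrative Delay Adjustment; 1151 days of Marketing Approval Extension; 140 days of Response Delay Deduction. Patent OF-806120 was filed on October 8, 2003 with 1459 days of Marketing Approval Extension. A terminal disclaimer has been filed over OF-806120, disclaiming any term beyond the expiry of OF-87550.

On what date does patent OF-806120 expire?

Natural term of OF-806120:
  Base: filing + 25 years → 8 October 2028.
  Marketing Approval Extension: 1459 days claimed exceeds the 1037-day cap, so +1037 days → 11 August 2031.
Expiry of referenced patent OF-87550:
  Base: filing + 25 years → 25 September 2026.
  Administrative Delay Adjustment: +661 days → 17 July 2028.
  Marketing Approval Extension: 1151 days claimed exceeds the 1037-day cap, so +1037 days → 20 May 2031.
  Response Delay Deduction: −140 days → 31 December 2030.
Terminal disclaimer: OF-806120 expires on the earlier of 11 August 2031 and 31 December 2030.

December 31, 2030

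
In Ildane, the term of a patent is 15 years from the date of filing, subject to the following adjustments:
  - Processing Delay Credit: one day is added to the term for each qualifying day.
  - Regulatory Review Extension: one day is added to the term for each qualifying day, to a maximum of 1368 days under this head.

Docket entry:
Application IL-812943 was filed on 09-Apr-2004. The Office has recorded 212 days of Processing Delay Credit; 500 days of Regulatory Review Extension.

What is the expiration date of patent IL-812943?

Base term: filing date + 15 years → 9 April 2019.
Processing Delay Credit: +212 days → 7 November 2019.
Regulatory Review Extension: 500 days (within the 1368-day cap) → +500 days → 21 March 2021.

2021-03-21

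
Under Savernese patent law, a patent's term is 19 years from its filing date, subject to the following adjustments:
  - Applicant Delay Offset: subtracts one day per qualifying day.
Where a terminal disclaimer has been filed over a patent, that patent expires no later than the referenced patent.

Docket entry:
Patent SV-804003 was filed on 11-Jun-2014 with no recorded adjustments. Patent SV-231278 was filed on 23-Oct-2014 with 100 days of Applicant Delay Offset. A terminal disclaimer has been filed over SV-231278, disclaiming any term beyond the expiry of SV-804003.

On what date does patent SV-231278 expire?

2033-06-11

Natural term of SV-231278:
  Base: filing + 19 years → 23 October 2033.
  Applicant Delay Offset: −100 days → 15 July 2033.
Expiry of referenced patent SV-804003:
  Base: filing + 19 years → 11 June 2033.
Terminal disclaimer: SV-231278 expires on the earlier of 15 July 2033 and 11 June 2033.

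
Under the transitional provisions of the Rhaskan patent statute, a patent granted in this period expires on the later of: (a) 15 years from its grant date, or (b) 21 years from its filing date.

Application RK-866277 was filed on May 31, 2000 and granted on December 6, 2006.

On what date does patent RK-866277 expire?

(a) grant + 15 years → 6 December 2021.
(b) filing + 21 years → 31 May 2021.
Later of the two: 6 December 2021.

2021-12-06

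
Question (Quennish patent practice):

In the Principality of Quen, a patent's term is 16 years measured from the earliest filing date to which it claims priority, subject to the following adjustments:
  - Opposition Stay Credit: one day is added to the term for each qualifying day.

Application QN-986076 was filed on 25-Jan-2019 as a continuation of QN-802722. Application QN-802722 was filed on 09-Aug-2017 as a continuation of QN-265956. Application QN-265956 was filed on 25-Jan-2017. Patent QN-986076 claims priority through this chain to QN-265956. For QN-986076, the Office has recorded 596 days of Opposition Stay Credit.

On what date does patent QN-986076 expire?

September 13, 2034

Earliest priority filing: 25 January 2017.
Base term: 25 January 2017 + 16 years → 25 January 2033.
Opposition Stay Credit: +596 days → 13 September 2034.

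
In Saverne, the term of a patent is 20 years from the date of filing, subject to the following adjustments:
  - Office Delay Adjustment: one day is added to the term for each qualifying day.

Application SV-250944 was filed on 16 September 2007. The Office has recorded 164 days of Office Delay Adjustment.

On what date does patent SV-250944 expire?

February 27, 2028

Base term: filing date + 20 years → 16 September 2027.
Office Delay Adjustment: +164 days → 27 February 2028.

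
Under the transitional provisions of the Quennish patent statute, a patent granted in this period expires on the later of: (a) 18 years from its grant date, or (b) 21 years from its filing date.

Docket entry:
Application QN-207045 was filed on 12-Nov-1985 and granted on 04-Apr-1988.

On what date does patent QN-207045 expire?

2006-11-12

(a) grant + 18 years → 4 April 2006.
(b) filing + 21 years → 12 November 2006.
Later of the two: 12 November 2006.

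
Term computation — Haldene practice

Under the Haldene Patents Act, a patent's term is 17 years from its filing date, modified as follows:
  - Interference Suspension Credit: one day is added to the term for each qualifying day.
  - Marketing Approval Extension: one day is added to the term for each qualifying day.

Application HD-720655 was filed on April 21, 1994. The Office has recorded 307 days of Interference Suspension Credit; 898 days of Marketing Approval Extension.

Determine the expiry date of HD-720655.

August 8, 2014

Base term: filing date + 17 years → 21 April 2011.
Interference Suspension Credit: +307 days → 22 February 2012.
Marketing Approval Extension: +898 days → 8 August 2014.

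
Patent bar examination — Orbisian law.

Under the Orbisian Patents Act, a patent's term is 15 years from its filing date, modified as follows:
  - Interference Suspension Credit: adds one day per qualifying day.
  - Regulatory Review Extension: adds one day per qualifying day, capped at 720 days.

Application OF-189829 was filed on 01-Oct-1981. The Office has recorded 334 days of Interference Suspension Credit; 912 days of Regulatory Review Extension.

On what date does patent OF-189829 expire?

Base term: filing date + 15 years → 1 October 1996.
Interference Suspension Credit: +334 days → 31 August 1997.
Regulatory Review Extension: 912 days claimed exceeds the 720-day cap, so +720 days → 21 August 1999.

1999-08-21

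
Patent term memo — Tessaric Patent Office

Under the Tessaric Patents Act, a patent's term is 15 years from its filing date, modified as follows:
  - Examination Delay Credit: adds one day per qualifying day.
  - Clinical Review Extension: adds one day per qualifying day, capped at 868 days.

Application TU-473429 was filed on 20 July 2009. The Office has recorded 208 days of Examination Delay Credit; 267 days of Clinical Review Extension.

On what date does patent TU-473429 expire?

November 7, 2025

Base term: filing date + 15 years → 20 July 2024.
Examination Delay Credit: +208 days → 13 February 2025.
Clinical Review Extension: 267 days (within the 868-day cap) → +267 days → 7 November 2025.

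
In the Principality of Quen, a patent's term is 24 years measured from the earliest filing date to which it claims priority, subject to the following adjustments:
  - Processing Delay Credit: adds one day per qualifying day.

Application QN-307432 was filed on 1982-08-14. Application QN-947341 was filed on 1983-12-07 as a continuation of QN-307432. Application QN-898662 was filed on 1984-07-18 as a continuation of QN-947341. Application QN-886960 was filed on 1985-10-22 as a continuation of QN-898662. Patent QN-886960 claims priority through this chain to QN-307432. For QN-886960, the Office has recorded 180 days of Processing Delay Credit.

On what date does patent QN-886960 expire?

Earliest priority filing: 14 August 1982.
Base term: 14 August 1982 + 24 years → 14 August 2006.
Processing Delay Credit: +180 days → 10 February 2007.

2007-02-10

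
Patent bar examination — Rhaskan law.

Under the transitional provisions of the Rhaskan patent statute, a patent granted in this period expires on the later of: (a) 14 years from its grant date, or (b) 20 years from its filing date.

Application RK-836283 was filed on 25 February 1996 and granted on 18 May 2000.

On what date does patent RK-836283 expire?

February 25, 2016

(a) grant + 14 years → 18 May 2014.
(b) filing + 20 years → 25 February 2016.
Later of the two: 25 February 2016.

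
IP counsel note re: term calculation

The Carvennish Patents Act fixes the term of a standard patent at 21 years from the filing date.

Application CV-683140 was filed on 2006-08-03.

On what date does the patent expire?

Filing date + 21 years → 3 August 2027.

August 3, 2027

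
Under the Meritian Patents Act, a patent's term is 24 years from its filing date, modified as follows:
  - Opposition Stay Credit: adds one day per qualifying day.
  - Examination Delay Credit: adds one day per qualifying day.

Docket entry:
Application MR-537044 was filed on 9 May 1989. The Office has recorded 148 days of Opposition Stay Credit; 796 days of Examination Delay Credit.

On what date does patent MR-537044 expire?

Base term: filing date + 24 years → 9 May 2013.
Opposition Stay Credit: +148 days → 4 October 2013.
Examination Delay Credit: +796 days → 9 December 2015.

December 9, 2015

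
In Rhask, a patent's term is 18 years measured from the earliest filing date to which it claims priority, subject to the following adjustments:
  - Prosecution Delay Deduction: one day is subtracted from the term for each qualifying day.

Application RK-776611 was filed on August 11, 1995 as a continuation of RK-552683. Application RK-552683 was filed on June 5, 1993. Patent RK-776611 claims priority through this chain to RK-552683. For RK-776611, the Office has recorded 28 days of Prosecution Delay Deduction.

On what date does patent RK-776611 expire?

Earliest priority filing: 5 June 1993.
Base term: 5 June 1993 + 18 years → 5 June 2011.
Prosecution Delay Deduction: −28 days → 8 May 2011.

2011-05-08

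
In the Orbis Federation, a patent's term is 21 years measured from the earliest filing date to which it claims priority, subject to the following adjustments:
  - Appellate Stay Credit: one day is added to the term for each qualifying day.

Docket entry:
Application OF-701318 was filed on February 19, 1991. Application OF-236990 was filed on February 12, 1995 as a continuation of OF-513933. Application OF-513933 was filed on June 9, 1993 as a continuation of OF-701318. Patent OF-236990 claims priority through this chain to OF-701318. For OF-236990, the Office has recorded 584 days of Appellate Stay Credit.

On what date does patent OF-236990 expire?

Earliest priority filing: 19 February 1991.
Base term: 19 February 1991 + 21 years → 19 February 2012.
Appellate Stay Credit: +584 days → 25 September 2013.

2013-09-25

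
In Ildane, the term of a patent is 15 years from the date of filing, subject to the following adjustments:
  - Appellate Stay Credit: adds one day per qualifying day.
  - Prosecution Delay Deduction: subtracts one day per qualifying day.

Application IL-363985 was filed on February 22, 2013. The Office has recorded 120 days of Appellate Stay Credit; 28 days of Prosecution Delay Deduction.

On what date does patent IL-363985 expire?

May 24, 2028

Base term: filing date + 15 years → 22 February 2028.
Appellate Stay Credit: +120 days → 21 June 2028.
Prosecution Delay Deduction: −28 days → 24 May 2028.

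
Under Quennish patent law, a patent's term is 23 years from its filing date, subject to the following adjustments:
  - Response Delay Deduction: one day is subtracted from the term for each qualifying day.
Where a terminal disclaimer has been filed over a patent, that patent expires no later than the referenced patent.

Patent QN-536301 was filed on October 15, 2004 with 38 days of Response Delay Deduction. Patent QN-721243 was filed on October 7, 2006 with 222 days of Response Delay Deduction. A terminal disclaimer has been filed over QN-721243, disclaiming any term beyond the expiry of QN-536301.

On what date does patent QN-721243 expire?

2027-09-07

Natural term of QN-721243:
  Base: filing + 23 years → 7 October 2029.
  Response Delay Deduction: −222 days → 27 February 2029.
Expiry of referenced patent QN-536301:
  Base: filing + 23 years → 15 October 2027.
  Response Delay Deduction: −38 days → 7 September 2027.
Terminal disclaimer: QN-721243 expires on the earlier of 27 February 2029 and 7 September 2027.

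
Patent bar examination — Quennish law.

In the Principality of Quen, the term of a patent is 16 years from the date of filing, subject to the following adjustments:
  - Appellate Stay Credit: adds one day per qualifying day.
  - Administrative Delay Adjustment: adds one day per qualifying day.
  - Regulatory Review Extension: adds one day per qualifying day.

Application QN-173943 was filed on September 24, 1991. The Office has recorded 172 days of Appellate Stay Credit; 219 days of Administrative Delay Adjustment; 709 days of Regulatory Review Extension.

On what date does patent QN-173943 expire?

2010-09-28

Base term: filing date + 16 years → 24 September 2007.
Appellate Stay Credit: +172 days → 14 March 2008.
Administrative Delay Adjustment: +219 days → 19 October 2008.
Regulatory Review Extension: +709 days → 28 September 2010.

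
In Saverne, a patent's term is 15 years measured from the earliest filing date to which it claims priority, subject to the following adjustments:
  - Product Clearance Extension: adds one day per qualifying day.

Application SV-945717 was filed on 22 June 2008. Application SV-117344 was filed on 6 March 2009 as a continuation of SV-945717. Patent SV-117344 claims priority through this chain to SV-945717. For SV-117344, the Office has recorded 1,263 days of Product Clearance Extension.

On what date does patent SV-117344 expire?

Earliest priority filing: 22 June 2008.
Base term: 22 June 2008 + 15 years → 22 June 2023.
Product Clearance Extension: +1263 days → 6 December 2026.

December 6, 2026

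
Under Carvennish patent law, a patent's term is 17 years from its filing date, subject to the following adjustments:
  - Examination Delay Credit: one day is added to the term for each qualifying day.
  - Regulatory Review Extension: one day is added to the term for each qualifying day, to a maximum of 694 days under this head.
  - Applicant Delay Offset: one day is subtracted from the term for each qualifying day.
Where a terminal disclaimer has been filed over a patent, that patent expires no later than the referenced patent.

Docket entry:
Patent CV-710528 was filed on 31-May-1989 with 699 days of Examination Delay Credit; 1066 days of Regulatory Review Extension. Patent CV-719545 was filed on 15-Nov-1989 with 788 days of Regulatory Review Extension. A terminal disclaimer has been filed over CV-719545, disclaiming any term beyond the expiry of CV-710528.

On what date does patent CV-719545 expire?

2008-10-09

Natural term of CV-719545:
  Base: filing + 17 years → 15 November 2006.
  Regulatory Review Extension: 788 days claimed exceeds the 694-day cap, so +694 days → 9 October 2008.
Expiry of referenced patent CV-710528:
  Base: filing + 17 years → 31 May 2006.
  Examination Delay Credit: +699 days → 29 April 2008.
  Regulatory Review Extension: 1066 days claimed exceeds the 694-day cap, so +694 days → 24 March 2010.
Terminal disclaimer: CV-719545 expires on the earlier of 9 October 2008 and 24 March 2010.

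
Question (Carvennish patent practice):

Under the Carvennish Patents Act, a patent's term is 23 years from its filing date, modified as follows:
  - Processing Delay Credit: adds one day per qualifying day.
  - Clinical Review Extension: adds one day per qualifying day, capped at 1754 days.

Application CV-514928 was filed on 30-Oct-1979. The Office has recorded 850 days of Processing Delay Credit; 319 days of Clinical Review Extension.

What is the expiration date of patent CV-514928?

January 11, 2006

Base term: filing date + 23 years → 30 October 2002.
Processing Delay Credit: +850 days → 26 February 2005.
Clinical Review Extension: 319 days (within the 1754-day cap) → +319 days → 11 January 2006.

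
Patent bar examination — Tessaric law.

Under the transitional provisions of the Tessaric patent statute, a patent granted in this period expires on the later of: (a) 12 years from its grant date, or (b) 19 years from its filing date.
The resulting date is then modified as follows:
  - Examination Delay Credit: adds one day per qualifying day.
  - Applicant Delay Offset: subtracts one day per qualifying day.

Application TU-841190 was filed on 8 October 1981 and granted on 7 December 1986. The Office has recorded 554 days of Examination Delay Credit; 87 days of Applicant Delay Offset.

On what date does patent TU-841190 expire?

2002-01-18

(a) grant + 12 years → 7 December 1998.
(b) filing + 19 years → 8 October 2000.
Later of the two: 8 October 2000.
Examination Delay Credit: +554 days → 15 April 2002.
Applicant Delay Offset: −87 days → 18 January 2002.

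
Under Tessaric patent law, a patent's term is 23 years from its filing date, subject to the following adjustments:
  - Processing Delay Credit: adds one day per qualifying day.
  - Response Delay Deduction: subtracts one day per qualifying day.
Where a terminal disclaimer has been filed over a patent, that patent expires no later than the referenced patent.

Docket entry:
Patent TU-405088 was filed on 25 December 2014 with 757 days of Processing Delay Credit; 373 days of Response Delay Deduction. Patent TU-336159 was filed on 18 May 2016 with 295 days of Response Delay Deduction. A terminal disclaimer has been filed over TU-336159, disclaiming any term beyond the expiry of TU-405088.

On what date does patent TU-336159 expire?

Natural term of TU-336159:
  Base: filing + 23 years → 18 May 2039.
  Response Delay Deduction: −295 days → 27 July 2038.
Expiry of referenced patent TU-405088:
  Base: filing + 23 years → 25 December 2037.
  Processing Delay Credit: +757 days → 21 January 2040.
  Response Delay Deduction: −373 days → 13 January 2039.
Terminal disclaimer: TU-336159 expires on the earlier of 27 July 2038 and 13 January 2039.

July 27, 2038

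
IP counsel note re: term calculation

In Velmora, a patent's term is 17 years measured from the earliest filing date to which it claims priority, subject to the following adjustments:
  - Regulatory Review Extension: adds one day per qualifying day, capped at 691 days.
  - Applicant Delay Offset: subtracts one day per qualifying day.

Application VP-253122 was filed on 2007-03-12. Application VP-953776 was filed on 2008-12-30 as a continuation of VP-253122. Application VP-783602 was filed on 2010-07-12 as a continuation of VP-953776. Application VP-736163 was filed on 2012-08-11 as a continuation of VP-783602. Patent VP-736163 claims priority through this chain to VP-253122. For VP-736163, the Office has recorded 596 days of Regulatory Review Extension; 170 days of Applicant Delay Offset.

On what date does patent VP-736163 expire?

Earliest priority filing: 12 March 2007.
Base term: 12 March 2007 + 17 years → 12 March 2024.
Regulatory Review Extension: 596 days (within the 691-day cap) → +596 days → 29 October 2025.
Applicant Delay Offset: −170 days → 12 May 2025.

May 12, 2025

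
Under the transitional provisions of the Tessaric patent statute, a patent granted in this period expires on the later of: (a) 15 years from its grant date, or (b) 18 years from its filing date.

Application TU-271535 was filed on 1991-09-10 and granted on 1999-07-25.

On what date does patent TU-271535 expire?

July 25, 2014

(a) grant + 15 years → 25 July 2014.
(b) filing + 18 years → 10 September 2009.
Later of the two: 25 July 2014.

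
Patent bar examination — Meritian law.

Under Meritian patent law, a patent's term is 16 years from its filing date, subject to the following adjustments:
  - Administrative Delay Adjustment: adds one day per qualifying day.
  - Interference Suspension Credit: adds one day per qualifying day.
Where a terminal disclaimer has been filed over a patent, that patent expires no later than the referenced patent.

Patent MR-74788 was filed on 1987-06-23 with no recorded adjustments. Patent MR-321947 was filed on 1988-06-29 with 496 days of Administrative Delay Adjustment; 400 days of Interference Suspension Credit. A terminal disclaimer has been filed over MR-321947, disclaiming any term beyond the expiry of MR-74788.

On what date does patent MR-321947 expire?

2003-06-23

Natural term of MR-321947:
  Base: filing + 16 years → 29 June 2004.
  Administrative Delay Adjustment: +496 days → 7 November 2005.
  Interference Suspension Credit: +400 days → 12 December 2006.
Expiry of referenced patent MR-74788:
  Base: filing + 16 years → 23 June 2003.
Terminal disclaimer: MR-321947 expires on the earlier of 12 December 2006 and 23 June 2003.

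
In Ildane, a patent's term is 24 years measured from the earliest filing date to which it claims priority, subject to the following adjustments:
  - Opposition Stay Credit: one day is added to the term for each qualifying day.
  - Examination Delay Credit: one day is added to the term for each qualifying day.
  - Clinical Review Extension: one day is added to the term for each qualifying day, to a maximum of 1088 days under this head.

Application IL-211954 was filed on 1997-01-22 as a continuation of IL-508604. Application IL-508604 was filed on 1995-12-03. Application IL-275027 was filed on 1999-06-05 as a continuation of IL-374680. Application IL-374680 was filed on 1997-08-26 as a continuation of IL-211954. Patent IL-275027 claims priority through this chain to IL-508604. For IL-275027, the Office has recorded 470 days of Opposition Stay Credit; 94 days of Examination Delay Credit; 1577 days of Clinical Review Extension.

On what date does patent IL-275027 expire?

Earliest priority filing: 3 December 1995.
Base term: 3 December 1995 + 24 years → 3 December 2019.
Opposition Stay Credit: +470 days → 17 March 2021.
Examination Delay Credit: +94 days → 19 June 2021.
Clinical Review Extension: 1577 days claimed exceeds the 1088-day cap, so +1088 days → 11 June 2024.

2024-06-11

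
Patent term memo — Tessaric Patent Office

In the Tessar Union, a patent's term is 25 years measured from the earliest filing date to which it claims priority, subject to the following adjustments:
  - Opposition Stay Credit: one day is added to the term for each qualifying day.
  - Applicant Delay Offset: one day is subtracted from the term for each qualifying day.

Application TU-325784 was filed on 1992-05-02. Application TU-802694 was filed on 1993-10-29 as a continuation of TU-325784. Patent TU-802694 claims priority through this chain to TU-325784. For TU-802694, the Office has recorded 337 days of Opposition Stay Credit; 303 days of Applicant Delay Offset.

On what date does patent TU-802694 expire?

June 5, 2017

Earliest priority filing: 2 May 1992.
Base term: 2 May 1992 + 25 years → 2 May 2017.
Opposition Stay Credit: +337 days → 4 April 2018.
Applicant Delay Offset: −303 days → 5 June 2017.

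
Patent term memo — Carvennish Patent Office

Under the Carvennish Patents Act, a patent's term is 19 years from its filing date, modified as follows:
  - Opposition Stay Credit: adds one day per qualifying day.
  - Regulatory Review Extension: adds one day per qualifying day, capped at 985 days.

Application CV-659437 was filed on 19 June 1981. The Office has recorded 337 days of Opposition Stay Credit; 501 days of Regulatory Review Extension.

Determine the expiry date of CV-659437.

October 5, 2002

Base term: filing date + 19 years → 19 June 2000.
Opposition Stay Credit: +337 days → 22 May 2001.
Regulatory Review Extension: 501 days (within the 985-day cap) → +501 days → 5 October 2002.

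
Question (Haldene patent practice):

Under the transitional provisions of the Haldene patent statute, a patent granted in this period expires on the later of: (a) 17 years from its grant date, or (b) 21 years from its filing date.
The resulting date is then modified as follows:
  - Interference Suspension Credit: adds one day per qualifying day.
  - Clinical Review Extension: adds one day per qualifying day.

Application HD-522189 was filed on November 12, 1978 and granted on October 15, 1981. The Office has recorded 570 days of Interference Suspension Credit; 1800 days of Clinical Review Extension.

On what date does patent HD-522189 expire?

2006-05-09

(a) grant + 17 years → 15 October 1998.
(b) filing + 21 years → 12 November 1999.
Later of the two: 12 November 1999.
Interference Suspension Credit: +570 days → 4 June 2001.
Clinical Review Extension: +1800 days → 9 May 2006.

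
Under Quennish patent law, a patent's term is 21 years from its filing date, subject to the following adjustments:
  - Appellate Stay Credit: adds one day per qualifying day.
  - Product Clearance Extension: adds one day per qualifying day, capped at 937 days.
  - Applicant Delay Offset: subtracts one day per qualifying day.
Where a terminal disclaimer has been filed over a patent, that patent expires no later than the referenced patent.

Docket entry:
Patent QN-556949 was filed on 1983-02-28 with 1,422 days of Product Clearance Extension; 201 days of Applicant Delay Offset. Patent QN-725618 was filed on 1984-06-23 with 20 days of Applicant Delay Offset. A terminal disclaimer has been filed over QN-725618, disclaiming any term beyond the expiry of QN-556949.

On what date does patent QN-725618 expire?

Natural term of QN-725618:
  Base: filing + 21 years → 23 June 2005.
  Applicant Delay Offset: −20 days → 3 June 2005.
Expiry of referenced patent QN-556949:
  Base: filing + 21 years → 28 February 2004.
  Product Clearance Extension: 1422 days claimed exceeds the 937-day cap, so +937 days → 22 September 2006.
  Applicant Delay Offset: −201 days → 5 March 2006.
Terminal disclaimer: QN-725618 expires on the earlier of 3 June 2005 and 5 March 2006.

2005-06-03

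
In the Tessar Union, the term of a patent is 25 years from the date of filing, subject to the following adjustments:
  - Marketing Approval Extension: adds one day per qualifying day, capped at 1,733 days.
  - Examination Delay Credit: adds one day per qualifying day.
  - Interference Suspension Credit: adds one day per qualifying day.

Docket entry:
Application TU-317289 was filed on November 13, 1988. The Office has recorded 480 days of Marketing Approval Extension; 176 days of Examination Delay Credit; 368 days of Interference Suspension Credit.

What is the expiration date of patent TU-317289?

Base term: filing date + 25 years → 13 November 2013.
Marketing Approval Extension: 480 days (within the 1733-day cap) → +480 days → 8 March 2015.
Examination Delay Credit: +176 days → 31 August 2015.
Interference Suspension Credit: +368 days → 2 September 2016.

September 2, 2016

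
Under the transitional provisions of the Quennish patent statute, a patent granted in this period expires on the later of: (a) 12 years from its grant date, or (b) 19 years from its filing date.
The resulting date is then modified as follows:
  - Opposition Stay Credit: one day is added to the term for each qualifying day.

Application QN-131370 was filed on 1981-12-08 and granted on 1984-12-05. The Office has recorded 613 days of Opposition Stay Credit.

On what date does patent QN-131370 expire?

(a) grant + 12 years → 5 December 1996.
(b) filing + 19 years → 8 December 2000.
Later of the two: 8 December 2000.
Opposition Stay Credit: +613 days → 13 August 2002.

2002-08-13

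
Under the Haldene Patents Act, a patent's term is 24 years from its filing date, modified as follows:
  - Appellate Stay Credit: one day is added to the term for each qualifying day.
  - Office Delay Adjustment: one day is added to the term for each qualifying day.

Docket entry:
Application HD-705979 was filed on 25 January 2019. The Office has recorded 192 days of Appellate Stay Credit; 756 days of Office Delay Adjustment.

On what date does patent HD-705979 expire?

Base term: filing date + 24 years → 25 January 2043.
Appellate Stay Credit: +192 days → 5 August 2043.
Office Delay Adjustment: +756 days → 30 August 2045.

2045-08-30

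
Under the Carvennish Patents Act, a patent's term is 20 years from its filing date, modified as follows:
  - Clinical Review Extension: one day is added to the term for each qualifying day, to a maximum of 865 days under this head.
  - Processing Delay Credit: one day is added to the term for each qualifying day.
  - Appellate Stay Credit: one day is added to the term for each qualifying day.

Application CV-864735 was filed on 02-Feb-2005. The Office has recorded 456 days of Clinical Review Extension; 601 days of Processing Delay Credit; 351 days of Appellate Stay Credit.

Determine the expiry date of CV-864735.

2028-12-11

Base term: filing date + 20 years → 2 February 2025.
Clinical Review Extension: 456 days (within the 865-day cap) → +456 days → 4 May 2026.
Processing Delay Credit: +601 days → 26 December 2027.
Appellate Stay Credit: +351 days → 11 December 2028.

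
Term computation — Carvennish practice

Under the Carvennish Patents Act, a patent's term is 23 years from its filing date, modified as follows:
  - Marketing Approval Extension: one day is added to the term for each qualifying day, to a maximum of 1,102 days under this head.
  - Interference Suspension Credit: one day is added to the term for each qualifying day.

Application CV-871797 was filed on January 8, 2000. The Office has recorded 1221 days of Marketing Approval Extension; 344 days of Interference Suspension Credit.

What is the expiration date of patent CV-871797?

December 24, 2026

Base term: filing date + 23 years → 8 January 2023.
Marketing Approval Extension: 1221 days claimed exceeds the 1102-day cap, so +1102 days → 14 January 2026.
Interference Suspension Credit: +344 days → 24 December 2026.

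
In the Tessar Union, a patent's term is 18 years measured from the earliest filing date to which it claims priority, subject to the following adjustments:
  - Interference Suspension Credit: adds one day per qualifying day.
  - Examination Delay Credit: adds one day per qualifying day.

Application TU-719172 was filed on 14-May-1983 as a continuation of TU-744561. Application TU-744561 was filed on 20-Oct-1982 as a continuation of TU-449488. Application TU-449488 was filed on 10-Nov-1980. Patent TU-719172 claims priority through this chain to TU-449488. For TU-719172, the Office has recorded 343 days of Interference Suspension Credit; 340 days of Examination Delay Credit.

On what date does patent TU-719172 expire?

September 23, 2000

Earliest priority filing: 10 November 1980.
Base term: 10 November 1980 + 18 years → 10 November 1998.
Interference Suspension Credit: +343 days → 19 October 1999.
Examination Delay Credit: +340 days → 23 September 2000.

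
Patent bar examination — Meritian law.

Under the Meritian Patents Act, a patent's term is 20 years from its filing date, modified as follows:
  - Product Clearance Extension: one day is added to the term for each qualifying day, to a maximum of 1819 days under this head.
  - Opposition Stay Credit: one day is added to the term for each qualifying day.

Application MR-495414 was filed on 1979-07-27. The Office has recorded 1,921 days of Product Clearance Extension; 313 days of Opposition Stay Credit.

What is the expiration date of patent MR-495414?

May 28, 2005

Base term: filing date + 20 years → 27 July 1999.
Product Clearance Extension: 1921 days claimed exceeds the 1819-day cap, so +1819 days → 19 July 2004.
Opposition Stay Credit: +313 days → 28 May 2005.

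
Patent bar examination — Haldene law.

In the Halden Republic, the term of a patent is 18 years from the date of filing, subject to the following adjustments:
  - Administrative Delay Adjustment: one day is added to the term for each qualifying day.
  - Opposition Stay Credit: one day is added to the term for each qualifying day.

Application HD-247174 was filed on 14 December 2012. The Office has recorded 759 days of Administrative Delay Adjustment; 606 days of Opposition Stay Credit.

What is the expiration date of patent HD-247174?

September 9, 2034

Base term: filing date + 18 years → 14 December 2030.
Administrative Delay Adjustment: +759 days → 11 January 2033.
Opposition Stay Credit: +606 days → 9 September 2034.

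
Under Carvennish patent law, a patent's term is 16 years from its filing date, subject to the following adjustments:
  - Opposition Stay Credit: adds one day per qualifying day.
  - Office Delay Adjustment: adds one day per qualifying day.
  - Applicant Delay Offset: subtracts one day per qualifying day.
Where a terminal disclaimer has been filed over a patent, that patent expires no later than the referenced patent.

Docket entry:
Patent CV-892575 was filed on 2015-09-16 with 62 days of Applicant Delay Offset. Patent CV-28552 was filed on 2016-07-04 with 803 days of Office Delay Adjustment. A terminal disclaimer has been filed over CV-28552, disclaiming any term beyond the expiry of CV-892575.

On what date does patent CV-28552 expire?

Natural term of CV-28552:
  Base: filing + 16 years → 4 July 2032.
  Office Delay Adjustment: +803 days → 15 September 2034.
Expiry of referenced patent CV-892575:
  Base: filing + 16 years → 16 September 2031.
  Applicant Delay Offset: −62 days → 16 July 2031.
Terminal disclaimer: CV-28552 expires on the earlier of 15 September 2034 and 16 July 2031.

July 16, 2031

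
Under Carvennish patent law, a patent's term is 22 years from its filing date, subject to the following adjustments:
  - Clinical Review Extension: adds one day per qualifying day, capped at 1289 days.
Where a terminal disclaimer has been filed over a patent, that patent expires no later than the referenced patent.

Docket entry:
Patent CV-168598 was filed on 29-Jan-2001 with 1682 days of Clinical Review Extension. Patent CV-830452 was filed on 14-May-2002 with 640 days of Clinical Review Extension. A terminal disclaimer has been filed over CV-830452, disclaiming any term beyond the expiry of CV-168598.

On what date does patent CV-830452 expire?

Natural term of CV-830452:
  Base: filing + 22 years → 14 May 2024.
  Clinical Review Extension: 640 days (within the 1289-day cap) → +640 days → 13 February 2026.
Expiry of referenced patent CV-168598:
  Base: filing + 22 years → 29 January 2023.
  Clinical Review Extension: 1682 days claimed exceeds the 1289-day cap, so +1289 days → 10 August 2026.
Terminal disclaimer: CV-830452 expires on the earlier of 13 February 2026 and 10 August 2026.

February 13, 2026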